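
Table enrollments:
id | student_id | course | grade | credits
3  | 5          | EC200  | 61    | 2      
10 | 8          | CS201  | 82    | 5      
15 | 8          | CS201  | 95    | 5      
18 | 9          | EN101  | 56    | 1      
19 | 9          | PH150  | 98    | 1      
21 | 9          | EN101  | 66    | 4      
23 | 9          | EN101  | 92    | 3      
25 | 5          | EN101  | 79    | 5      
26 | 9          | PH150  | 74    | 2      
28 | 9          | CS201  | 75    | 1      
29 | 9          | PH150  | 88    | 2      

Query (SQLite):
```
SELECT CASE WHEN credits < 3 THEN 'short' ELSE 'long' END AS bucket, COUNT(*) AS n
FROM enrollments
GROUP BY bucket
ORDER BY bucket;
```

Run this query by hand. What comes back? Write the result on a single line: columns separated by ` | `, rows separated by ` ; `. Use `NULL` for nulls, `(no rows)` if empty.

long | 5 ; short | 6

Bucket rows by credits < 3 → 'short' else 'long'; count each bucket.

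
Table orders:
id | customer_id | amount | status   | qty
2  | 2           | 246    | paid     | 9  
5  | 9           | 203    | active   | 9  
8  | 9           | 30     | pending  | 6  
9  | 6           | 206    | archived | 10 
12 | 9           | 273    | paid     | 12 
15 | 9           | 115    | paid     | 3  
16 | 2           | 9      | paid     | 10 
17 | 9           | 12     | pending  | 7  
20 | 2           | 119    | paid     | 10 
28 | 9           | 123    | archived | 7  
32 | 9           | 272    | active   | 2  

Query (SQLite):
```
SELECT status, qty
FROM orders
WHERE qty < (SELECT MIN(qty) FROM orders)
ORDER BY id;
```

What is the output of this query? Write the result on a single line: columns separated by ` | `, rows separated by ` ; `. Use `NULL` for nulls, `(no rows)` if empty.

Scalar subquery: MIN(qty) over all orders rows = 2.
Keep rows where qty < that value.

(no rows)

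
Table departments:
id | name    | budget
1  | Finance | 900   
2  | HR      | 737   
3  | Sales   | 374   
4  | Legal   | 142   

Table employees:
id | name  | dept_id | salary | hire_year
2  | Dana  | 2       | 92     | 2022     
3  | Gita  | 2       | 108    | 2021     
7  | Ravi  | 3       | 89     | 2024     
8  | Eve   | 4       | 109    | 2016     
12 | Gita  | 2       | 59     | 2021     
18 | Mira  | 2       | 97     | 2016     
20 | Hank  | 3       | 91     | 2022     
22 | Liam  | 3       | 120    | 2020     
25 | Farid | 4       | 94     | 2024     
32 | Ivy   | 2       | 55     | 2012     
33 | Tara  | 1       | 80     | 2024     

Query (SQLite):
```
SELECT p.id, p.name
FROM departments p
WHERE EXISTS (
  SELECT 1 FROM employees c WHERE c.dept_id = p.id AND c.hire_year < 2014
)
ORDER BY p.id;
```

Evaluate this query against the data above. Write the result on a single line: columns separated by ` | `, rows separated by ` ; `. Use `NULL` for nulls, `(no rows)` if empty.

2 | HR

For each departments row, check whether any employees with matching dept_id has hire_year < 2014.
Keep rows where that is true.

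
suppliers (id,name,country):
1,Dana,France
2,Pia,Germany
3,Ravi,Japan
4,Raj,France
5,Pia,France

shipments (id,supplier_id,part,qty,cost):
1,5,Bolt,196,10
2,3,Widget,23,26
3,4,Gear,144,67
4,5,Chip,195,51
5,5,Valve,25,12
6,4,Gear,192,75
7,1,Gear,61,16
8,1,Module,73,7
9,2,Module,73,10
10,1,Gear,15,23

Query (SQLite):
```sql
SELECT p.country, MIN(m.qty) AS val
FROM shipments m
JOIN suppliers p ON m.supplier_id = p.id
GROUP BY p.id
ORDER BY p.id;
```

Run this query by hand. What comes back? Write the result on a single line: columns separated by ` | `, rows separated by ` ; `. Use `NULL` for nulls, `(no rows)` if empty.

Join each shipments row to its suppliers via supplier_id.
Group joined rows by suppliers.id; compute MIN(m.qty) per group.
  1: ids {7, 8, 10} → MIN(m.qty)=15
  2: ids {9} → MIN(m.qty)=73
  3: ids {2} → MIN(m.qty)=23
  4: ids {3, 6} → MIN(m.qty)=144
  5: ids {1, 4, 5} → MIN(m.qty)=25

France | 15 ; Germany | 73 ; Japan | 23 ; France | 144 ; France | 25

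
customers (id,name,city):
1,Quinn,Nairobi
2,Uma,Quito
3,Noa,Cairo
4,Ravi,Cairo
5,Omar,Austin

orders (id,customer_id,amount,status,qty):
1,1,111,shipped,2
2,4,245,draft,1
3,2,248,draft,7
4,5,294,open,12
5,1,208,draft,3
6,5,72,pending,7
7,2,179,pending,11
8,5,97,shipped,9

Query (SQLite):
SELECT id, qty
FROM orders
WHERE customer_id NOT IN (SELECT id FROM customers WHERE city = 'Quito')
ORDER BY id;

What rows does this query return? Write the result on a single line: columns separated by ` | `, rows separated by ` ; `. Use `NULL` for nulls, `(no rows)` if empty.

Inner query: customers.id where city = 'Quito'.
Outer: keep orders rows whose customer_id is not in that set.
Inner query → {2}

1 | 2 ; 2 | 1 ; 4 | 12 ; 5 | 3 ; 6 | 7 ; 8 | 9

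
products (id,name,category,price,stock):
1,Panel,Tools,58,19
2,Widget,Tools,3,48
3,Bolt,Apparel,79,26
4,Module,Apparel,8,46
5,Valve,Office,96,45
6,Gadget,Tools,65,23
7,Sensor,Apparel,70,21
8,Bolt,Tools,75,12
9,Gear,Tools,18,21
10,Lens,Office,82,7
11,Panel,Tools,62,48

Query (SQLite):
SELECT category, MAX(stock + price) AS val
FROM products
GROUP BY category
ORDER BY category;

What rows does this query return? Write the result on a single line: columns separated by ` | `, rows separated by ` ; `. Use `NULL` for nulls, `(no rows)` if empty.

For each row compute stock + price.
Group by category; take MAX of the expression per group.
  Apparel: ids {3, 4, 7} → MAX(stock + price)=105
  Office: ids {5, 10} → MAX(stock + price)=141
  Tools: ids {1, 2, 6, 8, 9, 11} → MAX(stock + price)=110

Apparel | 105 ; Office | 141 ; Tools | 110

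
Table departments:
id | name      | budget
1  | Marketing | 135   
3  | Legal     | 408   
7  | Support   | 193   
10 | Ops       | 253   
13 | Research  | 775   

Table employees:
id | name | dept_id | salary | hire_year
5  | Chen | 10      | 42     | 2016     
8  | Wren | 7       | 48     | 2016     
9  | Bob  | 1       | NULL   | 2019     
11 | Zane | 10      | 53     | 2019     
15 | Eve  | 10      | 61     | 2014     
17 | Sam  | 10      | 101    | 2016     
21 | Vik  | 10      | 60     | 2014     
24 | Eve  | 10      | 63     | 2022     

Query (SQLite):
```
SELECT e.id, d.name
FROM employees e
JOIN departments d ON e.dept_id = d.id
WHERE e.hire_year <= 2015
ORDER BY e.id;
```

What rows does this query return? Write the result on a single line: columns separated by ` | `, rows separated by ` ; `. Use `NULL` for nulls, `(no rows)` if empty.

15 | Ops ; 21 | Ops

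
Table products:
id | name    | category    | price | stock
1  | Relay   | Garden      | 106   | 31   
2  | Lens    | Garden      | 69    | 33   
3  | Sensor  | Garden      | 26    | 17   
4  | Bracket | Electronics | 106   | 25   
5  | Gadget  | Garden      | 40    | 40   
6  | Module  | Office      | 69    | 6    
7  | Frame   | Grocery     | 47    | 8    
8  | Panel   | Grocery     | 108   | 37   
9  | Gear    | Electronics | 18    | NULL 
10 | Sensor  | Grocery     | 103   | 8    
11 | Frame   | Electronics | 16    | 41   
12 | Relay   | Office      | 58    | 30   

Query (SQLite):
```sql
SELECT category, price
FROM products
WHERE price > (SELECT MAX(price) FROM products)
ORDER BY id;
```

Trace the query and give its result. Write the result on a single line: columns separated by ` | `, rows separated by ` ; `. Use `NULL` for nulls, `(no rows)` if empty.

(no rows)

Scalar subquery: MAX(price) over all products rows = 108.
Keep rows where price > that value.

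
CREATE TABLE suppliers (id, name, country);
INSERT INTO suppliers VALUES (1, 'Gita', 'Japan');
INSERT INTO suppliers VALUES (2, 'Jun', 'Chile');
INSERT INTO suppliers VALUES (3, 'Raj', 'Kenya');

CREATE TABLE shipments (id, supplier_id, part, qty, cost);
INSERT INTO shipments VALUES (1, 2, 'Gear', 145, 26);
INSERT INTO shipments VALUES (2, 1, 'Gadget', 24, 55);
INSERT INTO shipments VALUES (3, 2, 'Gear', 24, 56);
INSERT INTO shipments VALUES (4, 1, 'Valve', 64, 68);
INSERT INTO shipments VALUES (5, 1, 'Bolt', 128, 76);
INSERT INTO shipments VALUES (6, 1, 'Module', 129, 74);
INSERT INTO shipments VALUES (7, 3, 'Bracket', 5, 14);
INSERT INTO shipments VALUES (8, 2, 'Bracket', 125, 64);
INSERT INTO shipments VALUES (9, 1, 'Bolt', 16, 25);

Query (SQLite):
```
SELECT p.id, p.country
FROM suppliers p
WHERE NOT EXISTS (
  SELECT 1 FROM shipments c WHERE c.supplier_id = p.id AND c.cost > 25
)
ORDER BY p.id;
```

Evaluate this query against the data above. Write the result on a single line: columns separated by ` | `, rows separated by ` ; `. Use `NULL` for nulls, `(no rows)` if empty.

For each suppliers row, check whether any shipments with matching supplier_id has cost > 25.
Keep rows where that is false.

3 | Kenya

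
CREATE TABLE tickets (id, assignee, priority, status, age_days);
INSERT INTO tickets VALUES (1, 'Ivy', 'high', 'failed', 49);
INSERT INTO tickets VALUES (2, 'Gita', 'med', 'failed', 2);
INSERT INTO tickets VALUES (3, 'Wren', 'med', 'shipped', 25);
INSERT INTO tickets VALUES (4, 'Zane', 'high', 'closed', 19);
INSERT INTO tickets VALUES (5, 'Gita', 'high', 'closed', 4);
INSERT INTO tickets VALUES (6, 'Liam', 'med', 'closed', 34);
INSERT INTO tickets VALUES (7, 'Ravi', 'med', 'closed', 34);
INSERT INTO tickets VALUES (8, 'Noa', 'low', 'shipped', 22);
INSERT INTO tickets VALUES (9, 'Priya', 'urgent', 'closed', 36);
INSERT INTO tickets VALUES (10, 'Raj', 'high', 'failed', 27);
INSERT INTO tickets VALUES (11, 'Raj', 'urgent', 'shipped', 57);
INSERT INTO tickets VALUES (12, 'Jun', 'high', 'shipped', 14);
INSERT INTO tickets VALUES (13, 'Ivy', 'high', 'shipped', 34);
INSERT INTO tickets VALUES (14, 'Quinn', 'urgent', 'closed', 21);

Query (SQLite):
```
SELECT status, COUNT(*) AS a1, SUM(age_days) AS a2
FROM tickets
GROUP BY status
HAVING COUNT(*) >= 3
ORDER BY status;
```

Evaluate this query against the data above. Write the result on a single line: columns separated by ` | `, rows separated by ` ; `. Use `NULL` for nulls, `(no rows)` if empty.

Group tickets by status.
Per group compute: COUNT(*), SUM(age_days).
HAVING: drop groups with fewer than 3 rows.
  closed: ids {4, 5, 6, 7, 9, 14} → COUNT(*)=6, SUM(age_days)=148
  failed: ids {1, 2, 10} → COUNT(*)=3, SUM(age_days)=78
  shipped: ids {3, 8, 11, 12, 13} → COUNT(*)=5, SUM(age_days)=152

closed | 6 | 148 ; failed | 3 | 78 ; shipped | 5 | 152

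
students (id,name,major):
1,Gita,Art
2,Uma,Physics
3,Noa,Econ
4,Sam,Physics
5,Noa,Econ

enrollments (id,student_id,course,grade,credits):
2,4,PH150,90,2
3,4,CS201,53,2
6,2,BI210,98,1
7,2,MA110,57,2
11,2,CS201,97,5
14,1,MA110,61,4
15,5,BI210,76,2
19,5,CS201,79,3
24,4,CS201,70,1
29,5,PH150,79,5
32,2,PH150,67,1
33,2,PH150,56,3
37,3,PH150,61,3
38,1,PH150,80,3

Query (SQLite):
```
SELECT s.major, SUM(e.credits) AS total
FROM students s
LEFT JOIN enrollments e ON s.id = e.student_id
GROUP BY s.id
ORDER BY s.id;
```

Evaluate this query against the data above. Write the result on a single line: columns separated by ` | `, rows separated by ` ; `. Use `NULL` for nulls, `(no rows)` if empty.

LEFT JOIN keeps every students row; unmatched ones get NULL for enrollments columns.
Group by students.id and compute SUM(e.credits). SUM over an all-NULL group is NULL.
  1: ids {14, 38} → SUM(e.credits)=7
  2: ids {6, 7, 11, 32, 33} → SUM(e.credits)=12
  3: ids {37} → SUM(e.credits)=3
  4: ids {2, 3, 24} → SUM(e.credits)=5
  5: ids {15, 19, 29} → SUM(e.credits)=10

Art | 7 ; Physics | 12 ; Econ | 3 ; Physics | 5 ; Econ | 10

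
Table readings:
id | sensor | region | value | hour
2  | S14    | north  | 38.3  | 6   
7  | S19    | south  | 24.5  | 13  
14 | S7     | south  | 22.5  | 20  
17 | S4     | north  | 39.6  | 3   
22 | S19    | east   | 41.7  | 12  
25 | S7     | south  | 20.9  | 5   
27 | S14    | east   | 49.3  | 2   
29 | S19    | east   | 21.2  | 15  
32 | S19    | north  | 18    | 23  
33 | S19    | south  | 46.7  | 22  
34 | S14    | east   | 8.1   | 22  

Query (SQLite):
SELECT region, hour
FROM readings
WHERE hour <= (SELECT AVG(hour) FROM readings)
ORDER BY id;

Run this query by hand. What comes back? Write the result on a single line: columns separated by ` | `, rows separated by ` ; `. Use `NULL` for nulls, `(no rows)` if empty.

north | 6 ; south | 13 ; north | 3 ; east | 12 ; south | 5 ; east | 2

Scalar subquery: AVG(hour) over all readings rows = 13.0.
Keep rows where hour <= that value.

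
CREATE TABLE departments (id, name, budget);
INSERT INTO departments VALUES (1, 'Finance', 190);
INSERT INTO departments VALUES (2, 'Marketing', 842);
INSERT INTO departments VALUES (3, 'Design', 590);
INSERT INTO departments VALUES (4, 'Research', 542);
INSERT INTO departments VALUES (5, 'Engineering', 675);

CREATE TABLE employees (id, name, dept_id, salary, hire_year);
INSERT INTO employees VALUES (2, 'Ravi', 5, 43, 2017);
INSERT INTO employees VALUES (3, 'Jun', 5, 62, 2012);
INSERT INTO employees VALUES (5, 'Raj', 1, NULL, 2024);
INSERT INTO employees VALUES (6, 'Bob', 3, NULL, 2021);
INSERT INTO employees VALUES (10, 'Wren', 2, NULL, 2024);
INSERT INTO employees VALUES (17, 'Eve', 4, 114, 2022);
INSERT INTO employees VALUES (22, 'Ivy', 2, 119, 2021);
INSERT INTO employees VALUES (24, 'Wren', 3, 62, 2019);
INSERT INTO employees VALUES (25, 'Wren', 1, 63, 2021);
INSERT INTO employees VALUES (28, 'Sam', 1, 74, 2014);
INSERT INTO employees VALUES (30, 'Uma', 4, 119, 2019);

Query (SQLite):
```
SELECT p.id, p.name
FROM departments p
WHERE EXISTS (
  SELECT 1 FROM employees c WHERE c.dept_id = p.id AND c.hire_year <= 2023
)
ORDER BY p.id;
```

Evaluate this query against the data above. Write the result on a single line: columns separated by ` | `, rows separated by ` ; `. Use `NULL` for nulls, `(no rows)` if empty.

1 | Finance ; 2 | Marketing ; 3 | Design ; 4 | Research ; 5 | Engineering

For each departments row, check whether any employees with matching dept_id has hire_year <= 2023.
Keep rows where that is true.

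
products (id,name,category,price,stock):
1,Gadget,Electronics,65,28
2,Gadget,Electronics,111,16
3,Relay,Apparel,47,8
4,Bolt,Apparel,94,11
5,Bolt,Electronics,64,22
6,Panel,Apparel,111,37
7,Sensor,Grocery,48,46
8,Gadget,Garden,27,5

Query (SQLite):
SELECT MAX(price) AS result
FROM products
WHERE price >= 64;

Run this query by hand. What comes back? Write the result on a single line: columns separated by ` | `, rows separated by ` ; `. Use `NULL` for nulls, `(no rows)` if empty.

Rows where price >= 64 → price values: [65, 111, 94, 64, 111].
MAX of non-NULL values = 111.

111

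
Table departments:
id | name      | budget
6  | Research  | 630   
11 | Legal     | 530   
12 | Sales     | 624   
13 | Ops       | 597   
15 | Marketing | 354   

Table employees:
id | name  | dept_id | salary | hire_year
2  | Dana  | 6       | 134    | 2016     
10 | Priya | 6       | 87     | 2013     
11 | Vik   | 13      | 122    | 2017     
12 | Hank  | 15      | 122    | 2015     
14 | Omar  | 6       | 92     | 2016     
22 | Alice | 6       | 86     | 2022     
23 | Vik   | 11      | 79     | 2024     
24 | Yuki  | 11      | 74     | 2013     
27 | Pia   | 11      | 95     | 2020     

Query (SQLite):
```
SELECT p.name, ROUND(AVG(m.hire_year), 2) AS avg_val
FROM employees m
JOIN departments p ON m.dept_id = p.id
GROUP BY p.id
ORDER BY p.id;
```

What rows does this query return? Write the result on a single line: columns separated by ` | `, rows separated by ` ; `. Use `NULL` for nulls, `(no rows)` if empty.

Research | 2016.75 ; Legal | 2019 ; Ops | 2017 ; Marketing | 2015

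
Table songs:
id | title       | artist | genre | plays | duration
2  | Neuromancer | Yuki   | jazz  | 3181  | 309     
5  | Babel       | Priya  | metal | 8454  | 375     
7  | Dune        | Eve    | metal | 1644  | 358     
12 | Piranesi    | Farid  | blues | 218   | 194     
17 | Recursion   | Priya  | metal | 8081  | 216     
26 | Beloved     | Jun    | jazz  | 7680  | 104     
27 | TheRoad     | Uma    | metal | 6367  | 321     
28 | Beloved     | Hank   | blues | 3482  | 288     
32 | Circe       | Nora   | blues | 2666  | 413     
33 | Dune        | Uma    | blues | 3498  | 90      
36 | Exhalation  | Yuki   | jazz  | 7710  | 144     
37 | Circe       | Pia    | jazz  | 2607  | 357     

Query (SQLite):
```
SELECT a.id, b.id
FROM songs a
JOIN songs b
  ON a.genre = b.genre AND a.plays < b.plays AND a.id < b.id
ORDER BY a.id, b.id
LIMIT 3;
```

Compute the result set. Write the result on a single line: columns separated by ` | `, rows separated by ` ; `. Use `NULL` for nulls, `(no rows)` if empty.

Pairs (a,b) with same genre, a.plays < b.plays, a.id < b.id.
genre groups: blues:{12,28,32,33} jazz:{2,26,36,37} metal:{5,7,17,27}
Ordered by (a.id, b.id); first 3.

2 | 26 ; 2 | 36 ; 7 | 17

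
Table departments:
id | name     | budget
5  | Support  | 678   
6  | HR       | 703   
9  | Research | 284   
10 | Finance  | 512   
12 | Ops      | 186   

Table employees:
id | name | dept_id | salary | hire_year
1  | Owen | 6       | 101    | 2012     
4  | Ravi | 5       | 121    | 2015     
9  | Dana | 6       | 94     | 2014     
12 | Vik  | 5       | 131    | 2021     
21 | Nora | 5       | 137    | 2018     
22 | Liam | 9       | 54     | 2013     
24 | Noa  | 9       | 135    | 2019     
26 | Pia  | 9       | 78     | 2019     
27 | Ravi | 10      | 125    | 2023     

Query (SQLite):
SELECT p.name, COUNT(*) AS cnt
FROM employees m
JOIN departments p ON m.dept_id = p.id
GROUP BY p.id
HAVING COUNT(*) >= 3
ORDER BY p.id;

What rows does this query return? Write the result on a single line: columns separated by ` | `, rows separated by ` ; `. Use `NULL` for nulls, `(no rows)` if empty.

Support | 3 ; Research | 3

Join each employees row to its departments via dept_id.
Group joined rows by departments.id; compute COUNT(*) per group.
HAVING: keep groups with count ≥ 3.
  5: ids {4, 12, 21} → COUNT(*)=3
  6: ids {1, 9} → COUNT(*)=2
  9: ids {22, 24, 26} → COUNT(*)=3
  10: ids {27} → COUNT(*)=1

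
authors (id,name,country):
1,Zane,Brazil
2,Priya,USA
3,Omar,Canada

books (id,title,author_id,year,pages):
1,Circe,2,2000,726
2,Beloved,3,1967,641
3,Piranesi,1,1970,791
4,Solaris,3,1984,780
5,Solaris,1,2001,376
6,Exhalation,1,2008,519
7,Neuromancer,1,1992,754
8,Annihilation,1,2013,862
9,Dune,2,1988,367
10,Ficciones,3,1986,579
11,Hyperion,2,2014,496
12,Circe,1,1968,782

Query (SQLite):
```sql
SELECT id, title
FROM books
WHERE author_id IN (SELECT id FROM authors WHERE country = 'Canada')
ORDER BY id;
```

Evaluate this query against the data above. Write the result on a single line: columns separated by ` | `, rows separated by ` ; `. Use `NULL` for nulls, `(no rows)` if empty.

2 | Beloved ; 4 | Solaris ; 10 | Ficciones

Inner query: authors.id where country = 'Canada'.
Outer: keep books rows whose author_id is in that set.
Inner query → {3}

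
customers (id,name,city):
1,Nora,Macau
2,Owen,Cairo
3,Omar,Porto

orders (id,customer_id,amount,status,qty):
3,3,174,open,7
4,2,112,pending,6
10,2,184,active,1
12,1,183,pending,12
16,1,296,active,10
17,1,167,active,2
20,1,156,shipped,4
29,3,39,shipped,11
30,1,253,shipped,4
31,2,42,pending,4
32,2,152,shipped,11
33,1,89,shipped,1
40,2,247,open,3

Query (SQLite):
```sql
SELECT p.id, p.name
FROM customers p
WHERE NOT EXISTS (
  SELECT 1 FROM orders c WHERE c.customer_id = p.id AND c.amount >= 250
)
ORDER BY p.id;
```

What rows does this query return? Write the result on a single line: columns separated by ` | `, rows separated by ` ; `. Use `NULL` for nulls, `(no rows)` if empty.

2 | Owen ; 3 | Omar

For each customers row, check whether any orders with matching customer_id has amount >= 250.
Keep rows where that is false.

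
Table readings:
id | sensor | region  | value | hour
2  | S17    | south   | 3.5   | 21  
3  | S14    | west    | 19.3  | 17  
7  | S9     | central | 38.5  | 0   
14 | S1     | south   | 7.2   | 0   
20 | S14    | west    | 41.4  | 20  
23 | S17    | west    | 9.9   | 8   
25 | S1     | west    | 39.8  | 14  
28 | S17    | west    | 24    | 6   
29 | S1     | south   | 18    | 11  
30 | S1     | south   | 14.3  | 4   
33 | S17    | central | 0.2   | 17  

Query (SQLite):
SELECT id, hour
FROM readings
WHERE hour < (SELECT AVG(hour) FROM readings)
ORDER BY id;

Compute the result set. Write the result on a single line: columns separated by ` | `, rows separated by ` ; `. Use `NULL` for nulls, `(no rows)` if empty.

7 | 0 ; 14 | 0 ; 23 | 8 ; 28 | 6 ; 30 | 4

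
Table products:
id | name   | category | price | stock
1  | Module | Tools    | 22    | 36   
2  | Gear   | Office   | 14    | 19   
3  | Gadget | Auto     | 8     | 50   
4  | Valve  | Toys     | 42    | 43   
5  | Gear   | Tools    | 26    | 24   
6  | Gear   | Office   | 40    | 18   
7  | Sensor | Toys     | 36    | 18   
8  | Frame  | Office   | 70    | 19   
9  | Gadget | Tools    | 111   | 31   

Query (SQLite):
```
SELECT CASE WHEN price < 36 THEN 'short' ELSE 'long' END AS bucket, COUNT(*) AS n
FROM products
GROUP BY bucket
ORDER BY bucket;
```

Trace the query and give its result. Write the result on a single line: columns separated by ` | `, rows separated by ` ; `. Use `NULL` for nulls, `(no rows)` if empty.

long | 5 ; short | 4

Bucket rows by price < 36 → 'short' else 'long'; count each bucket.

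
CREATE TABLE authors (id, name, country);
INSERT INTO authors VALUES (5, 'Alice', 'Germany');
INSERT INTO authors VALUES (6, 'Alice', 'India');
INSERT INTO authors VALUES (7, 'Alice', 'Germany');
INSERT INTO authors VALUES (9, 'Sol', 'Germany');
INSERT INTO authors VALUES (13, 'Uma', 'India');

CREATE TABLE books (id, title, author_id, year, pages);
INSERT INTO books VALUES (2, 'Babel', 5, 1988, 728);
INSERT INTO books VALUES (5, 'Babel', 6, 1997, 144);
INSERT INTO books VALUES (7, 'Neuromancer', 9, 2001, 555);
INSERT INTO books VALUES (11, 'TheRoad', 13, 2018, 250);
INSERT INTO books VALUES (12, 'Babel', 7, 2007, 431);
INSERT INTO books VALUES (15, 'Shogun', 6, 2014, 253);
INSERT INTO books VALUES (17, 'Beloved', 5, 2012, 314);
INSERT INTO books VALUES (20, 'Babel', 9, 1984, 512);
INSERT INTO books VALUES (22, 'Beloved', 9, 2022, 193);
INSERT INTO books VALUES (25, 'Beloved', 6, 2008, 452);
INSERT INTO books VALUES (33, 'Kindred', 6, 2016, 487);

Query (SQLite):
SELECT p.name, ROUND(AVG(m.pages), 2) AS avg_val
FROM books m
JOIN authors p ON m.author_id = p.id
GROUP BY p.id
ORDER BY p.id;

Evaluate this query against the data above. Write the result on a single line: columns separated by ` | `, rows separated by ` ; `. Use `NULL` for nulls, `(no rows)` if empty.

Join each books row to its authors via author_id.
Group joined rows by authors.id; compute ROUND(AVG(m.pages), 2) per group.
  5: ids {2, 17} → ROUND(AVG(m.pages), 2)=521
  6: ids {5, 15, 25, 33} → ROUND(AVG(m.pages), 2)=334
  7: ids {12} → ROUND(AVG(m.pages), 2)=431
  9: ids {7, 20, 22} → ROUND(AVG(m.pages), 2)=420
  13: ids {11} → ROUND(AVG(m.pages), 2)=250

Alice | 521 ; Alice | 334 ; Alice | 431 ; Sol | 420 ; Uma | 250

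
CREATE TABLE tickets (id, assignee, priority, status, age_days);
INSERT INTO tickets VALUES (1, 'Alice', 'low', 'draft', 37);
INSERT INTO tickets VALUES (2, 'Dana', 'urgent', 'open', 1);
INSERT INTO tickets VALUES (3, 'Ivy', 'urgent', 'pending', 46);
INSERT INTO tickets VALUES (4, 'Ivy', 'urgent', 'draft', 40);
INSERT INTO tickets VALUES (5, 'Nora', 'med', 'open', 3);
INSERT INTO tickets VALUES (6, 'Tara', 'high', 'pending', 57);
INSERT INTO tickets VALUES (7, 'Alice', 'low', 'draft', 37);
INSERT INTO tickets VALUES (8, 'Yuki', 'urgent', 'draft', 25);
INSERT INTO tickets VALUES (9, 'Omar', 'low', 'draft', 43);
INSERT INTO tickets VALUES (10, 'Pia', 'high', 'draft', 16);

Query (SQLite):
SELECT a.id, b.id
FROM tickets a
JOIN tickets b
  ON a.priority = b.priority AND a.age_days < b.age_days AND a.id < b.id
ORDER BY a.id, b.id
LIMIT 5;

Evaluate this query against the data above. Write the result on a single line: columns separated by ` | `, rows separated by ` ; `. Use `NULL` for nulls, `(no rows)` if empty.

Pairs (a,b) with same priority, a.age_days < b.age_days, a.id < b.id.
priority groups: high:{6,10} low:{1,7,9} med:{5} urgent:{2,3,4,8}
Ordered by (a.id, b.id); first 5.

1 | 9 ; 2 | 3 ; 2 | 4 ; 2 | 8 ; 7 | 9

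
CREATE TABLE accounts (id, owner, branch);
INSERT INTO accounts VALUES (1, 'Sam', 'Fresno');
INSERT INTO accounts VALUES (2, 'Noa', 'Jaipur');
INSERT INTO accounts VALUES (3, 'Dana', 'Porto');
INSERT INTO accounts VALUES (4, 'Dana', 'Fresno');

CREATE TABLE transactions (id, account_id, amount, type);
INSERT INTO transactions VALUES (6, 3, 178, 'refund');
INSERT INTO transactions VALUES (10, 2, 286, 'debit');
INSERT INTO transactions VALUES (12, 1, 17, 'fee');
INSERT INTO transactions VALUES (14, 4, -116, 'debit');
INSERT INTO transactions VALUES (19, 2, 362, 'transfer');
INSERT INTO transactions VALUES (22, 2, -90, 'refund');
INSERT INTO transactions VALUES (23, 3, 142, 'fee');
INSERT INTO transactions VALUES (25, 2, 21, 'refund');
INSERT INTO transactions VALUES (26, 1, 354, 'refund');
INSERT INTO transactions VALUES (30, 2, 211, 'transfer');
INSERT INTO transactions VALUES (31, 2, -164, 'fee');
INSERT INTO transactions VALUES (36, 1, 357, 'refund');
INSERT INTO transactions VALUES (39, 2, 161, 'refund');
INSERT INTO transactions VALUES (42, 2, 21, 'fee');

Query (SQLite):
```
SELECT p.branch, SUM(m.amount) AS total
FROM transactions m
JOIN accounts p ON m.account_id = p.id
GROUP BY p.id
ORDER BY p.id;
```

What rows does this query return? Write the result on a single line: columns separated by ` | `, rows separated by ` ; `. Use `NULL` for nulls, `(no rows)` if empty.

Join each transactions row to its accounts via account_id.
Group joined rows by accounts.id; compute SUM(m.amount) per group.
  1: ids {12, 26, 36} → SUM(m.amount)=728
  2: ids {10, 19, 22, 25, 30, 31, 39, 42} → SUM(m.amount)=808
  3: ids {6, 23} → SUM(m.amount)=320
  4: ids {14} → SUM(m.amount)=-116

Fresno | 728 ; Jaipur | 808 ; Porto | 320 ; Fresno | -116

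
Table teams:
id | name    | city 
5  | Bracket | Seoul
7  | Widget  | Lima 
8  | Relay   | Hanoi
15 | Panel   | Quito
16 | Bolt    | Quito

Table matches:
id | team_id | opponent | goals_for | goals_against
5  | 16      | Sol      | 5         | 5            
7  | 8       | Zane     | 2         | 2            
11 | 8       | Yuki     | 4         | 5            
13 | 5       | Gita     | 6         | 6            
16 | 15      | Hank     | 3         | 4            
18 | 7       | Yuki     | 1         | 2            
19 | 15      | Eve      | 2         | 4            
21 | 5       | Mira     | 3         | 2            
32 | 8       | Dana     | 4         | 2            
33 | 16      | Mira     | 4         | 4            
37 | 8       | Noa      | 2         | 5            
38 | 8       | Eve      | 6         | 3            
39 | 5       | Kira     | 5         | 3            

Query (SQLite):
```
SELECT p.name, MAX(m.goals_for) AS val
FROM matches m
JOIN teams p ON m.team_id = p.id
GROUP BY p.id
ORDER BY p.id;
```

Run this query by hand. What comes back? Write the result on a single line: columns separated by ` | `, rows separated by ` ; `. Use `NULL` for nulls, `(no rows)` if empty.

Join each matches row to its teams via team_id.
Group joined rows by teams.id; compute MAX(m.goals_for) per group.
  5: ids {13, 21, 39} → MAX(m.goals_for)=6
  7: ids {18} → MAX(m.goals_for)=1
  8: ids {7, 11, 32, 37, 38} → MAX(m.goals_for)=6
  15: ids {16, 19} → MAX(m.goals_for)=3
  16: ids {5, 33} → MAX(m.goals_for)=5

Bracket | 6 ; Widget | 1 ; Relay | 6 ; Panel | 3 ; Bolt | 5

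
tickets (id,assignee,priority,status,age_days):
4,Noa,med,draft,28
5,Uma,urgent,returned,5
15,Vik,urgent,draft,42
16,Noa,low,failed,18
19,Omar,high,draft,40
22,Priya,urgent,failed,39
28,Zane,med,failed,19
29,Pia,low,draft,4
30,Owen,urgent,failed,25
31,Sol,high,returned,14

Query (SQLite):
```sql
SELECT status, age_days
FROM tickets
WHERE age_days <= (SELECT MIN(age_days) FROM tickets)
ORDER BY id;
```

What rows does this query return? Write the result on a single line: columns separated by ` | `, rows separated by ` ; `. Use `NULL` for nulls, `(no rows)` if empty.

draft | 4

Scalar subquery: MIN(age_days) over all tickets rows = 4.
Keep rows where age_days <= that value.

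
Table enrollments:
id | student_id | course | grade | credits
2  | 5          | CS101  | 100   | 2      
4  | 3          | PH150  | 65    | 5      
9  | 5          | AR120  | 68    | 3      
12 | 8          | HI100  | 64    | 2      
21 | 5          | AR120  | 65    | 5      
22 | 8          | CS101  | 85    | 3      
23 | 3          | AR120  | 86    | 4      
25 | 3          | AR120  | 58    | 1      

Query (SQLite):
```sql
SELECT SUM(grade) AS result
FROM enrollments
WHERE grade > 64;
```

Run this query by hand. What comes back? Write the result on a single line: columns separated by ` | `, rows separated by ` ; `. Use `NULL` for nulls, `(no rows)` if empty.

469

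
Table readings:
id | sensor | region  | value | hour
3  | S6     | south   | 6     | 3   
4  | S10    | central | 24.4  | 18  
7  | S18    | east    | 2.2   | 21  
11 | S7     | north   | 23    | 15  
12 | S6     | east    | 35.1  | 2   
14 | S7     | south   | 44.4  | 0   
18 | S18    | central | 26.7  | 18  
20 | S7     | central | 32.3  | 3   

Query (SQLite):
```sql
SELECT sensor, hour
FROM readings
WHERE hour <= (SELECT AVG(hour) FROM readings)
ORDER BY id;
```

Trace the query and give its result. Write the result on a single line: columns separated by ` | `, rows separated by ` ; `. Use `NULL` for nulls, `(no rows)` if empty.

S6 | 3 ; S6 | 2 ; S7 | 0 ; S7 | 3

Scalar subquery: AVG(hour) over all readings rows = 10.0.
Keep rows where hour <= that value.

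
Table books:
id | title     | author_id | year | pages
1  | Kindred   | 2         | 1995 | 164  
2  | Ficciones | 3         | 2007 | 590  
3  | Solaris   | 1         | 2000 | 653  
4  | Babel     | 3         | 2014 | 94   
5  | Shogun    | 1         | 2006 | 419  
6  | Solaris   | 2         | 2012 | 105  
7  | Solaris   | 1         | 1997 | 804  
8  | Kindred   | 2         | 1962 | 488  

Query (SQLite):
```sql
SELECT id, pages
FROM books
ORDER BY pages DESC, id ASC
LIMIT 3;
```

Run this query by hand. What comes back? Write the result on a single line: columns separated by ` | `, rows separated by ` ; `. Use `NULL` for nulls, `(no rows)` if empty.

7 | 804 ; 3 | 653 ; 2 | 590

Sort by pages desc, tiebreak id asc: (804, id=7), (653, id=3), (590, id=2), (488, id=8), (419, id=5), (164, id=1) …. Take first 3.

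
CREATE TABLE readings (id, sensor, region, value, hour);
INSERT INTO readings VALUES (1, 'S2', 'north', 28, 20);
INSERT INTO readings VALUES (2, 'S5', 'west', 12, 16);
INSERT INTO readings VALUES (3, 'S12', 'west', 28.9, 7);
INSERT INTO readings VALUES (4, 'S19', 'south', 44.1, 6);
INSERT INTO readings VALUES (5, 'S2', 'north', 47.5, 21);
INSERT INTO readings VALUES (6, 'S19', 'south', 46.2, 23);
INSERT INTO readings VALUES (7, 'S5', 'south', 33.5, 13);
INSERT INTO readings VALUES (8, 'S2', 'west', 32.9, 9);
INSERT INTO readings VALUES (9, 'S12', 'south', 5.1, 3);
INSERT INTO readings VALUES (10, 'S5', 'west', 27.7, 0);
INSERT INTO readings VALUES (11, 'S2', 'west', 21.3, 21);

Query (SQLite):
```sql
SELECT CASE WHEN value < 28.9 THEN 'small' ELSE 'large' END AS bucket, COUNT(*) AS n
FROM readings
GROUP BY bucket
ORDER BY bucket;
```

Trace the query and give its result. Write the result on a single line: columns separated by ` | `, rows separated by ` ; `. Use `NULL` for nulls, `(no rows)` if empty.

large | 6 ; small | 5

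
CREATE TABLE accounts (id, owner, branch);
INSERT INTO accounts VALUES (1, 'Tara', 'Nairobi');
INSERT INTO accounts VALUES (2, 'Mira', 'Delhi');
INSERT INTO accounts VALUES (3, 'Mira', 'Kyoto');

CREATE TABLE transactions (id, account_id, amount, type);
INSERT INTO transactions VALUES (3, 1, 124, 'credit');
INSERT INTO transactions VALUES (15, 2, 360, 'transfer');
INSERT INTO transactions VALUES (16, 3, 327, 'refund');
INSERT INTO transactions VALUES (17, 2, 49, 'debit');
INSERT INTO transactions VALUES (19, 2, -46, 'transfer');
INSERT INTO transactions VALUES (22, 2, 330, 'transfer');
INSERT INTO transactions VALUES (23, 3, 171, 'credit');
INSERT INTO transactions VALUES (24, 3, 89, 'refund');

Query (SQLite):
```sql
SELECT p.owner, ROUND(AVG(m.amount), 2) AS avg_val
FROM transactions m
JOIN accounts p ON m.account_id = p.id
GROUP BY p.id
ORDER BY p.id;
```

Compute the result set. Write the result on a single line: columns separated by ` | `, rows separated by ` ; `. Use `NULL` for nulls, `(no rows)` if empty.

Tara | 124 ; Mira | 173.25 ; Mira | 195.67

Join each transactions row to its accounts via account_id.
Group joined rows by accounts.id; compute ROUND(AVG(m.amount), 2) per group.
  1: ids {3} → ROUND(AVG(m.amount), 2)=124
  2: ids {15, 17, 19, 22} → ROUND(AVG(m.amount), 2)=173.25
  3: ids {16, 23, 24} → ROUND(AVG(m.amount), 2)=195.67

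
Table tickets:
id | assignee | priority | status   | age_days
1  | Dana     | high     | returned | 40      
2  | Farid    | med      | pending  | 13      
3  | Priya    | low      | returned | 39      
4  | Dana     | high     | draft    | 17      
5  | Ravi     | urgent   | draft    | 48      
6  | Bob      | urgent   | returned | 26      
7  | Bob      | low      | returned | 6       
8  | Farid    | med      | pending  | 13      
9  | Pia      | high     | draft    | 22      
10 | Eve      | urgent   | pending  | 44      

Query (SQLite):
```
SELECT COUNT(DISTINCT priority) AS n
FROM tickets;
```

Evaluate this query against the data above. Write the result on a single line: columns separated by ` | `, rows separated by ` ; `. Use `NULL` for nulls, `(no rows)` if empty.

4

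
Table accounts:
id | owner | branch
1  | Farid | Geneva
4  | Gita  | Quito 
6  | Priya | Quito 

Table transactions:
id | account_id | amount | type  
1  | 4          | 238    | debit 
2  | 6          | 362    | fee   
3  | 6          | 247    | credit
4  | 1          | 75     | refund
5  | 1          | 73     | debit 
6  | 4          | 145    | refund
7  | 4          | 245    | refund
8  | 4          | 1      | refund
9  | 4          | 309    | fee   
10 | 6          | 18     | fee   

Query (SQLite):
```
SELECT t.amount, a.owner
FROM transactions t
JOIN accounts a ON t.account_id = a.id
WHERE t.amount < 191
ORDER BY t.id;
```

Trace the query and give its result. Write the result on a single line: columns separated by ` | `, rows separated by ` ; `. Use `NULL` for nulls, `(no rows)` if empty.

75 | Farid ; 73 | Farid ; 145 | Gita ; 1 | Gita ; 18 | Priya

Each transactions row matches the accounts row where account_id = accounts.id.
Then keep rows with t.amount < 191.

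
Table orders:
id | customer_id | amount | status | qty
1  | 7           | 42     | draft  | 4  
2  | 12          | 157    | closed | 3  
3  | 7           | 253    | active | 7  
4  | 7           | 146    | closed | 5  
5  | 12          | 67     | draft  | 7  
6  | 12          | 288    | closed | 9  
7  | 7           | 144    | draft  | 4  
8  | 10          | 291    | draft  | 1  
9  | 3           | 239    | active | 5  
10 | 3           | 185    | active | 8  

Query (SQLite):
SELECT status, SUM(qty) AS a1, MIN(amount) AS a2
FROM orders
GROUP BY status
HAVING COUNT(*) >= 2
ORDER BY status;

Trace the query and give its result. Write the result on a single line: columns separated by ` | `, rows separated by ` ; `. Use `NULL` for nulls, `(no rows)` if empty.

active | 20 | 185 ; closed | 17 | 146 ; draft | 16 | 42

Group orders by status.
Per group compute: SUM(qty), MIN(amount).
HAVING: drop groups with fewer than 2 rows.
  active: ids {3, 9, 10} → SUM(qty)=20, MIN(amount)=185
  closed: ids {2, 4, 6} → SUM(qty)=17, MIN(amount)=146
  draft: ids {1, 5, 7, 8} → SUM(qty)=16, MIN(amount)=42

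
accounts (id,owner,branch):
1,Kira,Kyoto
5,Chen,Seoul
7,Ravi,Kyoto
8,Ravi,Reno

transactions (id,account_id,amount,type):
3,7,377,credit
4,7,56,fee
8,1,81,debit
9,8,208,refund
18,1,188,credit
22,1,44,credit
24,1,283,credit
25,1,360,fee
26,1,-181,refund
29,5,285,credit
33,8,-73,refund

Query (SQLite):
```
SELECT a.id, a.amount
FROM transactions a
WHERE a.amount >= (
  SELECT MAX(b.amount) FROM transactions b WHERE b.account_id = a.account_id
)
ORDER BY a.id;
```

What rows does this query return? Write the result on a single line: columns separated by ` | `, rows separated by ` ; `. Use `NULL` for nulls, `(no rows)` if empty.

3 | 377 ; 9 | 208 ; 25 | 360 ; 29 | 285

For each transactions row a, compute MAX(amount) over rows sharing a.account_id.
Keep row a if a.amount >= that per-group MAX.
  account_id=1: MAX(amount) = 360
  account_id=5: MAX(amount) = 285
  account_id=7: MAX(amount) = 377
  account_id=8: MAX(amount) = 208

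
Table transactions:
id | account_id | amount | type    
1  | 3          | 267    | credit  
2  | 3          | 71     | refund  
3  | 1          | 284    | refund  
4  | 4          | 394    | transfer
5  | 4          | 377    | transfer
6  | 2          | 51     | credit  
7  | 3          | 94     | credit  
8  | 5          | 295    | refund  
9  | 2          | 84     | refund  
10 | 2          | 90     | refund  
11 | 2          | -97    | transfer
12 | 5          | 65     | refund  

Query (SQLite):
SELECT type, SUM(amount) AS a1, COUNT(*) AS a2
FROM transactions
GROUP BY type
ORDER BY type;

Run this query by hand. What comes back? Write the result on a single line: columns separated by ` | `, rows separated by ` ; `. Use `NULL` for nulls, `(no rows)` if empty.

credit | 412 | 3 ; refund | 889 | 6 ; transfer | 674 | 3

Group transactions by type.
Per group compute: SUM(amount), COUNT(*).
  credit: ids {1, 6, 7} → SUM(amount)=412, COUNT(*)=3
  refund: ids {2, 3, 8, 9, 10, 12} → SUM(amount)=889, COUNT(*)=6
  transfer: ids {4, 5, 11} → SUM(amount)=674, COUNT(*)=3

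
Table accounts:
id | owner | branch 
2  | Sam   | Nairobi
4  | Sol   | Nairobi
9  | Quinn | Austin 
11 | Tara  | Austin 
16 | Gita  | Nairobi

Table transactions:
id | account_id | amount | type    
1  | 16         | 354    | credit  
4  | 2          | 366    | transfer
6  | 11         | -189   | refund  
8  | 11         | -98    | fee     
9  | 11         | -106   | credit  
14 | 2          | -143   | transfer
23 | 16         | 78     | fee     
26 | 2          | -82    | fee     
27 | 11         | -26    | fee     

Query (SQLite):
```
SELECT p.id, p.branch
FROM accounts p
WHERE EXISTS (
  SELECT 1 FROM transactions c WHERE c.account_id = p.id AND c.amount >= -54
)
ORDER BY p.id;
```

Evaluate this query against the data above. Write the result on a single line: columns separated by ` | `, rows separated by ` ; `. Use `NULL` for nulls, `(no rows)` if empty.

For each accounts row, check whether any transactions with matching account_id has amount >= -54.
Keep rows where that is true.

2 | Nairobi ; 11 | Austin ; 16 | Nairobi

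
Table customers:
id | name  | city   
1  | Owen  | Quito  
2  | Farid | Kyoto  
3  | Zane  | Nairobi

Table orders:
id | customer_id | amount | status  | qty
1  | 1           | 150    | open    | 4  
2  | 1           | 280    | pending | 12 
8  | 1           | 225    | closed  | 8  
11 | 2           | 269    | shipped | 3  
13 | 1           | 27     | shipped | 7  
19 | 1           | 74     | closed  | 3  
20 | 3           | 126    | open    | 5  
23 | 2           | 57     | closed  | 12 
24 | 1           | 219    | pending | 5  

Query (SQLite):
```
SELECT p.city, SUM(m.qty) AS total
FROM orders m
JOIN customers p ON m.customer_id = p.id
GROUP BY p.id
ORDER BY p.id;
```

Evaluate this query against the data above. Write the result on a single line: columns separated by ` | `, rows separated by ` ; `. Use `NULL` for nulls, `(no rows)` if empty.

Quito | 39 ; Kyoto | 15 ; Nairobi | 5

Join each orders row to its customers via customer_id.
Group joined rows by customers.id; compute SUM(m.qty) per group.
  1: ids {1, 2, 8, 13, 19, 24} → SUM(m.qty)=39
  2: ids {11, 23} → SUM(m.qty)=15
  3: ids {20} → SUM(m.qty)=5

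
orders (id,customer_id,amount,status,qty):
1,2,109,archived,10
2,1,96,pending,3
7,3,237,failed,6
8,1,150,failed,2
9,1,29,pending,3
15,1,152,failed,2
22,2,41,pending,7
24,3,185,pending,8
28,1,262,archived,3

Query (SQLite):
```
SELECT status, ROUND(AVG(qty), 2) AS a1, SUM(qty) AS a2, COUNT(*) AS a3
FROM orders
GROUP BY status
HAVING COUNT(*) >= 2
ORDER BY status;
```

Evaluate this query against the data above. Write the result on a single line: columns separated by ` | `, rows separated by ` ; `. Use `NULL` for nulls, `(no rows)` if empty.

archived | 6.5 | 13 | 2 ; failed | 3.33 | 10 | 3 ; pending | 5.25 | 21 | 4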